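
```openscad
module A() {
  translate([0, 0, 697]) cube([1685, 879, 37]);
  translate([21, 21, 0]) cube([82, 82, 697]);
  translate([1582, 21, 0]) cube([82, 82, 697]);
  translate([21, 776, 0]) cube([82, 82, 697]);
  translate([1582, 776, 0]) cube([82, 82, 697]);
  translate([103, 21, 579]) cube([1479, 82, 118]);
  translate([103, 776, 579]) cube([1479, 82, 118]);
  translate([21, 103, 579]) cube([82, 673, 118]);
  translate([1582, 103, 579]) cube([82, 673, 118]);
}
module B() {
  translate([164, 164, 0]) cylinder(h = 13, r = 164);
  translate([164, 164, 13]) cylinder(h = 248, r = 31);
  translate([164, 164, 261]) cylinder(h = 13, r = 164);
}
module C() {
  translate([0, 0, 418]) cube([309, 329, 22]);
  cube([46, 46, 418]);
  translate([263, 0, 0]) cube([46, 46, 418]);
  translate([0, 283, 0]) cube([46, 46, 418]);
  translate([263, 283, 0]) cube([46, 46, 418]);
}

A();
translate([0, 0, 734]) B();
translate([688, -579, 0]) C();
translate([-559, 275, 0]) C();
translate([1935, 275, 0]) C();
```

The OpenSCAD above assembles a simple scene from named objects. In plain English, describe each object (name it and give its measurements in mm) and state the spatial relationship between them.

A is a rectangular dining table. The top is 1685×879×37 mm with its upper surface at z = 734 mm. It stands on four 82×82 mm square legs, each inset 21 mm from the nearest pair of top edges, running from the floor to the underside of the top. Four apron rails, 82 mm thick and 118 mm tall, run between adjacent legs with their top edges flush with the underside of the top and their outer faces flush with the legs' outer faces.

B is a spool: two coaxial disc flanges of radius 164 mm and thickness 13 mm, joined by a core cylinder of radius 31 mm and height 248 mm. The lower flange rests on z = 0 and the three cylinders share a vertical axis.

C is a simple wooden stool: a rectangular seat 309 mm (x) by 329 mm (y), 22 mm thick, top face at z = 440 mm, on four square legs, each 46×46 mm in cross-section. The legs rest on z = 0, each flush with a corner of the seat.

The spool is on top of the table. Three stools sit around the table at the −y, −x, +x sides.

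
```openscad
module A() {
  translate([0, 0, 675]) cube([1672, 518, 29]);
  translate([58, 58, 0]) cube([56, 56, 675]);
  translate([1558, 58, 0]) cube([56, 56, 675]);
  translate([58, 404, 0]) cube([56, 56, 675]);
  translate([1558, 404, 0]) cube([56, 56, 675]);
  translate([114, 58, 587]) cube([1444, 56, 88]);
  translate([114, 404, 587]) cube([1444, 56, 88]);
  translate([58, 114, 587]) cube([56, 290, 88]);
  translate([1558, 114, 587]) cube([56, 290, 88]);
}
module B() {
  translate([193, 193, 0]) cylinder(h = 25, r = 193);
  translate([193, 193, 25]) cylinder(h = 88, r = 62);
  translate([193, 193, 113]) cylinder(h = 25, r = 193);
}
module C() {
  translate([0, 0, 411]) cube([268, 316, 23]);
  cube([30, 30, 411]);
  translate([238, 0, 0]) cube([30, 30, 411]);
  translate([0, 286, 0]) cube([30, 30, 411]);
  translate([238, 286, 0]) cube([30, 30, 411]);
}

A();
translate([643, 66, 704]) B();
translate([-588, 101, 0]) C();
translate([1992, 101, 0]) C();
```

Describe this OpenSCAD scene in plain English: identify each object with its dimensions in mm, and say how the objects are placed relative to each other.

A is a rectangular dining table. The top is 1672×518×29 mm with its upper surface at z = 704 mm. It stands on four 56×56 mm square legs, each inset 58 mm from the nearest pair of top edges, running from the floor to the underside of the top. Four apron rails, 56 mm thick and 88 mm tall, run between adjacent legs with their top edges flush with the underside of the top and their outer faces flush with the legs' outer faces.

B is a spool: two coaxial disc flanges of radius 193 mm and thickness 25 mm, joined by a core cylinder of radius 62 mm and height 88 mm. The lower flange rests on z = 0 and the three cylinders share a vertical axis.

C is a four-legged stool. The seat is a 268×316×23 mm slab whose top surface is at z = 434 mm; four square legs, each 30×30 mm in cross-section, run from the floor (z = 0) to the underside of the seat, each flush with a corner of the seat.

The spool is on top of the table, centred. Two stools sit around the table at the −x, +x sides.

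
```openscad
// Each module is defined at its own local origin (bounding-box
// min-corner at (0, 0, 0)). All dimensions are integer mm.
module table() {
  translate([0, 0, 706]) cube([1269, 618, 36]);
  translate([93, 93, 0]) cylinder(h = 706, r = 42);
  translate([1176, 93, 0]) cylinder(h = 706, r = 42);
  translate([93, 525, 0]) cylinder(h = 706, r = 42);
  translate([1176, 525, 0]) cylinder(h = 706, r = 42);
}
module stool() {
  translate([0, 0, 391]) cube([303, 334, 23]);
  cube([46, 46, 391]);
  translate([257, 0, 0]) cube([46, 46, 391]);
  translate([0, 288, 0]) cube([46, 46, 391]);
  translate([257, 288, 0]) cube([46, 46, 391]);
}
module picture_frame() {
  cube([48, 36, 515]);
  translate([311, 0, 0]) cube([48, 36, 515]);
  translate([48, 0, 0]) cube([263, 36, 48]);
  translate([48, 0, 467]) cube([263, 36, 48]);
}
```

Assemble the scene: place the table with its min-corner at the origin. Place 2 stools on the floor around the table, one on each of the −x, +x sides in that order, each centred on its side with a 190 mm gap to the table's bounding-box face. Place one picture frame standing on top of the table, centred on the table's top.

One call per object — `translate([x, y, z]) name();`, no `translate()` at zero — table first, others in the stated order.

table();
translate([-493, 142, 0]) stool();
translate([1459, 142, 0]) stool();
translate([455, 291, 742]) picture_frame();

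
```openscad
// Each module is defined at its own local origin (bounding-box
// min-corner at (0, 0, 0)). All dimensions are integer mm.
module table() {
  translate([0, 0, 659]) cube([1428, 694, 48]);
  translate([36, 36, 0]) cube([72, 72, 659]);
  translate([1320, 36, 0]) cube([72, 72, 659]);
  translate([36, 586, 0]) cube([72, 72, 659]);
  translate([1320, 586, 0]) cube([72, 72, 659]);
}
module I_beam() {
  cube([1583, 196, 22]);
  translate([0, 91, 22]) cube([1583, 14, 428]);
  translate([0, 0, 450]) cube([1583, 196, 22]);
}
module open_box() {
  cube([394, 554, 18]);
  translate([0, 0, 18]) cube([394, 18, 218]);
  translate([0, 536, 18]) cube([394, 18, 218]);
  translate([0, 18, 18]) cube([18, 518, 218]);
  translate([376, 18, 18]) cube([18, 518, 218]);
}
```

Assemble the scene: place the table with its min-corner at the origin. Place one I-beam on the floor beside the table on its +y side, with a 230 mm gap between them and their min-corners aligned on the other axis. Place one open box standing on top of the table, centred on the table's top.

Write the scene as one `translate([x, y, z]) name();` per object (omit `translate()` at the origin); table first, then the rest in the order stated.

table();
translate([0, 924, 0]) I_beam();
translate([517, 70, 707]) open_box();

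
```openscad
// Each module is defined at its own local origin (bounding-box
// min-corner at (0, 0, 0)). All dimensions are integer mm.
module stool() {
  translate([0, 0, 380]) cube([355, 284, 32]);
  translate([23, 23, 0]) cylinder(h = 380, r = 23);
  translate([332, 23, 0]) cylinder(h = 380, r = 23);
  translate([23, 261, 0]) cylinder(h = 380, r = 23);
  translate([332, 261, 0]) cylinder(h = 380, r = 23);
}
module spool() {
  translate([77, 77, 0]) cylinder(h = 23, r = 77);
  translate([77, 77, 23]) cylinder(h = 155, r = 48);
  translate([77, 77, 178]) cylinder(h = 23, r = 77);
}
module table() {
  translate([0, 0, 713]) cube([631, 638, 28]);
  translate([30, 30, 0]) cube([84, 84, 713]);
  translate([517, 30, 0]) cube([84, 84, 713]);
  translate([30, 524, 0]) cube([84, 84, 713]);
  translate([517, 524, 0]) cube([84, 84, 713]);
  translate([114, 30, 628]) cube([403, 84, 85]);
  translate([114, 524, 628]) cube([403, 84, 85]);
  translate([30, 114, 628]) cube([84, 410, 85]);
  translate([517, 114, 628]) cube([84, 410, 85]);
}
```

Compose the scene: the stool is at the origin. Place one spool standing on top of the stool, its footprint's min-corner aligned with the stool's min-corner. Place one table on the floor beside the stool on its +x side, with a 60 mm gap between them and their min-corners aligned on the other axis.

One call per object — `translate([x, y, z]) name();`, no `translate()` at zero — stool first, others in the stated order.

stool();
translate([0, 0, 412]) spool();
translate([415, 0, 0]) table();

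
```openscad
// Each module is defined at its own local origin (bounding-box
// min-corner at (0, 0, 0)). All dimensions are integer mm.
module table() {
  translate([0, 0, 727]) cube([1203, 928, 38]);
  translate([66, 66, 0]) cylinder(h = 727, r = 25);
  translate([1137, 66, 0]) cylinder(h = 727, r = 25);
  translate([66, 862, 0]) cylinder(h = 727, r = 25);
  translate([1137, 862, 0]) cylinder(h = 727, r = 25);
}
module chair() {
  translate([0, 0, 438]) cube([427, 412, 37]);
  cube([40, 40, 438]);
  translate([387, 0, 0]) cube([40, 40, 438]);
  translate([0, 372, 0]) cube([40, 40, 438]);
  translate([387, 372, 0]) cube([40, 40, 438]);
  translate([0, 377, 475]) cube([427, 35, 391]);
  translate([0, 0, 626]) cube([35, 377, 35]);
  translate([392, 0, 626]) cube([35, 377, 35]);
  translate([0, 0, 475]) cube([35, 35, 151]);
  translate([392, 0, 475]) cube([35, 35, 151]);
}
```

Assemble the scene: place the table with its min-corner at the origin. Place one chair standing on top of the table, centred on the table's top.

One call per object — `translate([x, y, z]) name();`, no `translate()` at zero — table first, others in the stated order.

table();
translate([388, 258, 765]) chair();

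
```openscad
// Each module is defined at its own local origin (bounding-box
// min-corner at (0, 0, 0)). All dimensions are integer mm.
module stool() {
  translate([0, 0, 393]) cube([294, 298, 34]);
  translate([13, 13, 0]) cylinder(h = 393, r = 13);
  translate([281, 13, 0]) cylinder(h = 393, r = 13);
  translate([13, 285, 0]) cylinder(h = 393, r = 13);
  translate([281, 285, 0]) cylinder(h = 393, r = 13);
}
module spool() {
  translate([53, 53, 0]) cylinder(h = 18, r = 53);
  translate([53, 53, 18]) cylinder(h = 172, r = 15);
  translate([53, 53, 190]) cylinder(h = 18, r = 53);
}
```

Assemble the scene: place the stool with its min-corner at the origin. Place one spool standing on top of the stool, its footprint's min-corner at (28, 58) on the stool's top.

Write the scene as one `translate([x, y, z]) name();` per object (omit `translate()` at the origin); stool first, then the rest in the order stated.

stool();
translate([28, 58, 427]) spool();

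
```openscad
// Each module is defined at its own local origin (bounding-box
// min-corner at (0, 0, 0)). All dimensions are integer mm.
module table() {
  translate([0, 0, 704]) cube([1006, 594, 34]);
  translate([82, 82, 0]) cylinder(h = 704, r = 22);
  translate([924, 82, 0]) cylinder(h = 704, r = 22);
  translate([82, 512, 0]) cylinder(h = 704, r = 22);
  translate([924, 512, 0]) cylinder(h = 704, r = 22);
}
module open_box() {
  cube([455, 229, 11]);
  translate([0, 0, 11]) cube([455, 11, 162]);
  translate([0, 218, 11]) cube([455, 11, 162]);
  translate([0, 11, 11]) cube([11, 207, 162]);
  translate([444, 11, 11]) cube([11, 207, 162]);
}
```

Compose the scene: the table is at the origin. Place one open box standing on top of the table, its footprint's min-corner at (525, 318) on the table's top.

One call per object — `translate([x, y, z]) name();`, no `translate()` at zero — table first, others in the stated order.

table();
translate([525, 318, 738]) open_box();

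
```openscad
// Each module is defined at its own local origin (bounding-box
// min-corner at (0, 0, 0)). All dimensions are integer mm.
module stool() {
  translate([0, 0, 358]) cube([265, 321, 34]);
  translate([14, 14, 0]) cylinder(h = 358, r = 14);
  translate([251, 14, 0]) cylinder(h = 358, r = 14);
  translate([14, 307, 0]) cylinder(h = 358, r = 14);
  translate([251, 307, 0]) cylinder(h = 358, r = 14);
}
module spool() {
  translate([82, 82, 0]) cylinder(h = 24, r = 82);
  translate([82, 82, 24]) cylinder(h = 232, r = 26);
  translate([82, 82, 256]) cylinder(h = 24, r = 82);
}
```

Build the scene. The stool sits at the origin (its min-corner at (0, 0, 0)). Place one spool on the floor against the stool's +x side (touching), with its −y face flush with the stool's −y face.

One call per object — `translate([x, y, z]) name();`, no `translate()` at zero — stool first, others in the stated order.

stool();
translate([265, 0, 0]) spool();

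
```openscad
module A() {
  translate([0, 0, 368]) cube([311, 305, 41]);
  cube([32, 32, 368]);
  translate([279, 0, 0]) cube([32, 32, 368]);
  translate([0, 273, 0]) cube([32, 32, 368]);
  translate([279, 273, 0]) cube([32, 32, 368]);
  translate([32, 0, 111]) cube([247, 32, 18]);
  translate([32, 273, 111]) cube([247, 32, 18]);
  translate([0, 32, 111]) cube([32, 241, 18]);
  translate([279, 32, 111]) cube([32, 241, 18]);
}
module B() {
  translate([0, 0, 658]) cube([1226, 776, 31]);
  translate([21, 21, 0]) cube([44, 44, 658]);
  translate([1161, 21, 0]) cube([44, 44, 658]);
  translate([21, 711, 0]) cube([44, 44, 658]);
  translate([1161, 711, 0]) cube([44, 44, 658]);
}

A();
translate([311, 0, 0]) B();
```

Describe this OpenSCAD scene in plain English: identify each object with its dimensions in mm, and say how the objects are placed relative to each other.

A is a four-legged stool. The seat is 311×305 mm, 41 mm thick, top at z = 409 mm. It stands on four square legs, each 32×32 mm in cross-section, from z = 0 to the seat underside, each flush with a corner of the seat. Four stretchers, 32 mm wide and 18 mm tall, connect adjacent legs with their undersides at z = 111 mm, each running between the inner faces of the legs it joins and aligned with the legs' outer faces on the other axis.

B is a table with a 1226×776 mm rectangular top, 31 mm thick, top surface at z = 689 mm, supported by four 44×44 mm square legs, each inset 21 mm from the nearest pair of top edges, running from the floor.

The table is against the stool's +x side, with their −y faces flush.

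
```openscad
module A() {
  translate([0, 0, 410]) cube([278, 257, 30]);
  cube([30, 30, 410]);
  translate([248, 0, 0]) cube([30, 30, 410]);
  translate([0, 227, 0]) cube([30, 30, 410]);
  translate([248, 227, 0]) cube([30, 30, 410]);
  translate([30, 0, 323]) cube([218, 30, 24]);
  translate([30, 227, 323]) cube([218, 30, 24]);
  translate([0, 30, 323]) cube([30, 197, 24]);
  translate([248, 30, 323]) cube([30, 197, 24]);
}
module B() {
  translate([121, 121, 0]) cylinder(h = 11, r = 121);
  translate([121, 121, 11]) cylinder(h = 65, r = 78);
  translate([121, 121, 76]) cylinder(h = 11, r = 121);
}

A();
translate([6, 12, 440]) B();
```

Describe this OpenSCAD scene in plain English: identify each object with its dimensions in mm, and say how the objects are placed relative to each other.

A is a four-legged stool. The seat is a 278×257×30 mm slab whose top surface is at z = 440 mm; four square legs, each 30×30 mm in cross-section, run from the floor (z = 0) to the underside of the seat, each flush with a corner of the seat. Four stretchers, 30 mm wide and 24 mm tall, connect adjacent legs with their undersides at z = 323 mm, each running between the inner faces of the legs it joins and aligned with the legs' outer faces on the other axis.

B is a spool: two coaxial disc flanges of radius 121 mm and thickness 11 mm, joined by a core cylinder of radius 78 mm and height 65 mm. The lower flange rests on z = 0 and the three cylinders share a vertical axis.

The spool is on top of the stool.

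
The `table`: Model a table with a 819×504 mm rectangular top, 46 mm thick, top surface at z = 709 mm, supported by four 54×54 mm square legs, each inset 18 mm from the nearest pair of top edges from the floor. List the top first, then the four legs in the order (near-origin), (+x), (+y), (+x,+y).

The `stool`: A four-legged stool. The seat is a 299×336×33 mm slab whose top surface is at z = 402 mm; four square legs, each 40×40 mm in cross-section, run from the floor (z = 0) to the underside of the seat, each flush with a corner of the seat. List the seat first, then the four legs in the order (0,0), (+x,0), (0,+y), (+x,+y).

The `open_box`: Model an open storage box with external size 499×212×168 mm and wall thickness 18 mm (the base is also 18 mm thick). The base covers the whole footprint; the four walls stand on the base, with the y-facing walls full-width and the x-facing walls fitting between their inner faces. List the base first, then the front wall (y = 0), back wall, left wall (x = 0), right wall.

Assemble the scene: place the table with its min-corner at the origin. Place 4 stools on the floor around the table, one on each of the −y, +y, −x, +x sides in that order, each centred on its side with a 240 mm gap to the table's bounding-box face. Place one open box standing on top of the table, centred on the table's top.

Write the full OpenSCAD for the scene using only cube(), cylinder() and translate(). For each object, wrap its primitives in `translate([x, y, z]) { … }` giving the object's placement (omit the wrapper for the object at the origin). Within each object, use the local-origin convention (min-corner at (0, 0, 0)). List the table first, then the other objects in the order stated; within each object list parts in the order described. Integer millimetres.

translate([0, 0, 663]) cube([819, 504, 46]);
translate([18, 18, 0]) cube([54, 54, 663]);
translate([747, 18, 0]) cube([54, 54, 663]);
translate([18, 432, 0]) cube([54, 54, 663]);
translate([747, 432, 0]) cube([54, 54, 663]);
translate([260, -576, 0]) {
  translate([0, 0, 369]) cube([299, 336, 33]);
  cube([40, 40, 369]);
  translate([259, 0, 0]) cube([40, 40, 369]);
  translate([0, 296, 0]) cube([40, 40, 369]);
  translate([259, 296, 0]) cube([40, 40, 369]);
}
translate([260, 744, 0]) {
  translate([0, 0, 369]) cube([299, 336, 33]);
  cube([40, 40, 369]);
  translate([259, 0, 0]) cube([40, 40, 369]);
  translate([0, 296, 0]) cube([40, 40, 369]);
  translate([259, 296, 0]) cube([40, 40, 369]);
}
translate([-539, 84, 0]) {
  translate([0, 0, 369]) cube([299, 336, 33]);
  cube([40, 40, 369]);
  translate([259, 0, 0]) cube([40, 40, 369]);
  translate([0, 296, 0]) cube([40, 40, 369]);
  translate([259, 296, 0]) cube([40, 40, 369]);
}
translate([1059, 84, 0]) {
  translate([0, 0, 369]) cube([299, 336, 33]);
  cube([40, 40, 369]);
  translate([259, 0, 0]) cube([40, 40, 369]);
  translate([0, 296, 0]) cube([40, 40, 369]);
  translate([259, 296, 0]) cube([40, 40, 369]);
}
translate([160, 146, 709]) {
  cube([499, 212, 18]);
  translate([0, 0, 18]) cube([499, 18, 150]);
  translate([0, 194, 18]) cube([499, 18, 150]);
  translate([0, 18, 18]) cube([18, 176, 150]);
  translate([481, 18, 18]) cube([18, 176, 150]);
}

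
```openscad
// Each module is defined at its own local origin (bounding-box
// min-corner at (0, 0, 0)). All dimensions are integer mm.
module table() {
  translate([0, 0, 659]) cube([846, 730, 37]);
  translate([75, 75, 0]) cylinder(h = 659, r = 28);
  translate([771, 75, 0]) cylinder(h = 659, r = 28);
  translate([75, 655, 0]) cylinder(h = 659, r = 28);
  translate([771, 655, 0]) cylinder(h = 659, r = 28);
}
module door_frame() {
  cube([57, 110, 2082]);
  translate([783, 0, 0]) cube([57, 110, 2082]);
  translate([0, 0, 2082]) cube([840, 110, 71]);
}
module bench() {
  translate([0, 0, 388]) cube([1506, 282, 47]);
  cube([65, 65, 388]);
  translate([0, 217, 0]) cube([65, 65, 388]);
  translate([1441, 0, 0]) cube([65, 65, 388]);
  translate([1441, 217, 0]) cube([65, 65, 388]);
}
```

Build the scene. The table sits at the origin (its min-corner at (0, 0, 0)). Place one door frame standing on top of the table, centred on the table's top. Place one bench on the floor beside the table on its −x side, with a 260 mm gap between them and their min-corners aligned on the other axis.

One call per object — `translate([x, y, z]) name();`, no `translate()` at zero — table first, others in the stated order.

table();
translate([3, 310, 696]) door_frame();
translate([-1766, 0, 0]) bench();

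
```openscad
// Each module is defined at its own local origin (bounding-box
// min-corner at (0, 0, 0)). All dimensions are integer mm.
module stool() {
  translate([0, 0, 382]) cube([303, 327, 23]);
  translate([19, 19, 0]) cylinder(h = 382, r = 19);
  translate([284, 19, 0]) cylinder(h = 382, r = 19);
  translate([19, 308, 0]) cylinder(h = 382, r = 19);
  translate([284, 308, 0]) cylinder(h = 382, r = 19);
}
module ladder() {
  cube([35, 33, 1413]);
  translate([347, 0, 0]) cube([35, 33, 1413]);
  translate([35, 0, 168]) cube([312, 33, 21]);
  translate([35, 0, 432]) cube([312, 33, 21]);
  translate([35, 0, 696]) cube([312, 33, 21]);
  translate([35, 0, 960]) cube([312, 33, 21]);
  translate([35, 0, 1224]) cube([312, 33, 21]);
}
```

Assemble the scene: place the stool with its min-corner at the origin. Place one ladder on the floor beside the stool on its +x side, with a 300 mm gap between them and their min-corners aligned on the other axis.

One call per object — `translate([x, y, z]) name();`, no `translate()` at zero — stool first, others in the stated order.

stool();
translate([603, 0, 0]) ladder();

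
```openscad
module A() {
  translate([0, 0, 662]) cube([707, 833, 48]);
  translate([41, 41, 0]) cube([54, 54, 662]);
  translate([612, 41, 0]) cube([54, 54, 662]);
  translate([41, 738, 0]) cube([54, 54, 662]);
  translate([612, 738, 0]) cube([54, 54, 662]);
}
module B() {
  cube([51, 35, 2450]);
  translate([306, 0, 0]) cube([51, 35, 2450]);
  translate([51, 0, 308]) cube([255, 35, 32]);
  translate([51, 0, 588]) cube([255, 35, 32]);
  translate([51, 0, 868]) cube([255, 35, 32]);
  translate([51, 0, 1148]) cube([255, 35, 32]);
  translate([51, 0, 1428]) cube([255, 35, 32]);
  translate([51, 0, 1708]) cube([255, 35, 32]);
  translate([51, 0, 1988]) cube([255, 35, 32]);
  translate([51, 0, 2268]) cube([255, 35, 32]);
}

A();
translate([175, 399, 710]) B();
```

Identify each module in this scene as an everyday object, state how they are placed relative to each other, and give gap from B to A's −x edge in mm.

A is a table. B is a ladder. The ladder is on top of the table, centred. The gap from the ladder to the table's −x edge is 175 mm.

The ladder's min-x is at 175; the table's min-x is 0; gap = 175 mm.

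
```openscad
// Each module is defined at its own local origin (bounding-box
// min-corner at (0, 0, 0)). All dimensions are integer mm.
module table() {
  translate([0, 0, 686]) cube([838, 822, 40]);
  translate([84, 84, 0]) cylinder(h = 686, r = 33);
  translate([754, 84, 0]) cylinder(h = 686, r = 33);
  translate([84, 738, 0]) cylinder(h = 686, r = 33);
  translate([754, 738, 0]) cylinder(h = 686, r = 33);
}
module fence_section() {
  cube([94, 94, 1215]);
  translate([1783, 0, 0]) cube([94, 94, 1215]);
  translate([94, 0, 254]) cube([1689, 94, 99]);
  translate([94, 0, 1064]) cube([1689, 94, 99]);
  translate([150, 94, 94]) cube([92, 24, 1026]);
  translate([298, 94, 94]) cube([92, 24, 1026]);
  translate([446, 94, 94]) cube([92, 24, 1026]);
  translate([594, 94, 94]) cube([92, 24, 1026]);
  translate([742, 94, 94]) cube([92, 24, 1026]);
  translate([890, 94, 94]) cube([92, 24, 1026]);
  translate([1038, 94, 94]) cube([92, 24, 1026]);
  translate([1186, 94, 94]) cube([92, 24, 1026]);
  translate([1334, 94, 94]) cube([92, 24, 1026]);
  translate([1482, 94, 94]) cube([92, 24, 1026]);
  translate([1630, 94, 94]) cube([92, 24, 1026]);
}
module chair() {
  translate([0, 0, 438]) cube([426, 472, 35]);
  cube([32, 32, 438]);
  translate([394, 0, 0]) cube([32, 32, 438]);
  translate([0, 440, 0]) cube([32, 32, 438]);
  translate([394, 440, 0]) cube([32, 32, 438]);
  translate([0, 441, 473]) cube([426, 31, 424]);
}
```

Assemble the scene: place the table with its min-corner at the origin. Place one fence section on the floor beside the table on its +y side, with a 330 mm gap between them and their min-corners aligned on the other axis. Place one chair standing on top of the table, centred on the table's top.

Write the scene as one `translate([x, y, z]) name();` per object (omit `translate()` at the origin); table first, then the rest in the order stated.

table();
translate([0, 1152, 0]) fence_section();
translate([206, 175, 726]) chair();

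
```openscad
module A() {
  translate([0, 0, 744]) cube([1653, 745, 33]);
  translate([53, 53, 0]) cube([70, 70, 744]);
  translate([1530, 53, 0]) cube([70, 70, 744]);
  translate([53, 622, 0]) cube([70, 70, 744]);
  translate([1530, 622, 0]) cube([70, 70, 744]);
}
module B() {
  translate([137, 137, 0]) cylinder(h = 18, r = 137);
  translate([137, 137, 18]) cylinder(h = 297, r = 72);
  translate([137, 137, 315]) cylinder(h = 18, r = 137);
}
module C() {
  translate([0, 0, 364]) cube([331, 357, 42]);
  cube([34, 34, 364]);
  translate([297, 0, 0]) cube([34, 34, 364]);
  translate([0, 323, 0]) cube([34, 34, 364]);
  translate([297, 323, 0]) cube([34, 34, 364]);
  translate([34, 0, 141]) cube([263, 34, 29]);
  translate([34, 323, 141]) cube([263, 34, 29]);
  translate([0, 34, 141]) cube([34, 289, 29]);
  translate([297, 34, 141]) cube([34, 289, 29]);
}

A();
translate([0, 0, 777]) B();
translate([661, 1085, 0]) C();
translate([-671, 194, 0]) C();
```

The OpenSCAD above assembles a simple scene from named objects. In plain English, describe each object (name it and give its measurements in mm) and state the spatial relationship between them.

A is a table: top 1653 mm (x) × 745 mm (y), 33 mm thick, upper face at z = 777 mm, on four 70×70 mm square legs, each inset 53 mm from the nearest pair of top edges, running from z = 0 to the bottom of the top.

B is a spool: two coaxial disc flanges of radius 137 mm and thickness 18 mm, joined by a core cylinder of radius 72 mm and height 297 mm. The lower flange rests on z = 0 and the three cylinders share a vertical axis.

C is a simple wooden stool: a rectangular seat 331 mm (x) by 357 mm (y), 42 mm thick, top face at z = 406 mm, on four square legs, each 34×34 mm in cross-section. The legs rest on z = 0, each flush with a corner of the seat. Four stretchers, 34 mm wide and 29 mm tall, connect adjacent legs with their undersides at z = 141 mm, each running between the inner faces of the legs it joins and aligned with the legs' outer faces on the other axis.

The spool is on top of the table. Two stools sit around the table at the +y, −x sides.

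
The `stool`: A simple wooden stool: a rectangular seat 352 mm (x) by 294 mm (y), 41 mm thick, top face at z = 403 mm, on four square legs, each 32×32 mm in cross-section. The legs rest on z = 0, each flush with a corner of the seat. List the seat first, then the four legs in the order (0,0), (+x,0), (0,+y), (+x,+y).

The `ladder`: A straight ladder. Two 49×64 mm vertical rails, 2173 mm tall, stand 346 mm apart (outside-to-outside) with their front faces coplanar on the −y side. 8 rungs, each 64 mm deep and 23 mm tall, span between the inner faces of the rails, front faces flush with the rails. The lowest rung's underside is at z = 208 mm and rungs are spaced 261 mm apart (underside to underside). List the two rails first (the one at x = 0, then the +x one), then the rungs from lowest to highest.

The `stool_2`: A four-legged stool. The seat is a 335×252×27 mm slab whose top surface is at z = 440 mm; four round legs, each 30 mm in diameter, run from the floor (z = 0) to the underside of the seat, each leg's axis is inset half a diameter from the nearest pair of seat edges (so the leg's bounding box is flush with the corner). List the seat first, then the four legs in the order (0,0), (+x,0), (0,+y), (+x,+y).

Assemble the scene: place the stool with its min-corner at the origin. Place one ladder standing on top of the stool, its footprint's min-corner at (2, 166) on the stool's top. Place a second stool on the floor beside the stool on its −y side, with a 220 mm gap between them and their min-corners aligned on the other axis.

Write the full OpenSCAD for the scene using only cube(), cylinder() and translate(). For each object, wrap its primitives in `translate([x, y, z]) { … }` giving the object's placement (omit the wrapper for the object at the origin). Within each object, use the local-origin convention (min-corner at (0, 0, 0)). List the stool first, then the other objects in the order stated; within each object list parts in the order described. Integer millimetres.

translate([0, 0, 362]) cube([352, 294, 41]);
cube([32, 32, 362]);
translate([320, 0, 0]) cube([32, 32, 362]);
translate([0, 262, 0]) cube([32, 32, 362]);
translate([320, 262, 0]) cube([32, 32, 362]);
translate([2, 166, 403]) {
  cube([49, 64, 2173]);
  translate([297, 0, 0]) cube([49, 64, 2173]);
  translate([49, 0, 208]) cube([248, 64, 23]);
  translate([49, 0, 469]) cube([248, 64, 23]);
  translate([49, 0, 730]) cube([248, 64, 23]);
  translate([49, 0, 991]) cube([248, 64, 23]);
  translate([49, 0, 1252]) cube([248, 64, 23]);
  translate([49, 0, 1513]) cube([248, 64, 23]);
  translate([49, 0, 1774]) cube([248, 64, 23]);
  translate([49, 0, 2035]) cube([248, 64, 23]);
}
translate([0, -472, 0]) {
  translate([0, 0, 413]) cube([335, 252, 27]);
  translate([15, 15, 0]) cylinder(h = 413, r = 15);
  translate([320, 15, 0]) cylinder(h = 413, r = 15);
  translate([15, 237, 0]) cylinder(h = 413, r = 15);
  translate([320, 237, 0]) cylinder(h = 413, r = 15);
}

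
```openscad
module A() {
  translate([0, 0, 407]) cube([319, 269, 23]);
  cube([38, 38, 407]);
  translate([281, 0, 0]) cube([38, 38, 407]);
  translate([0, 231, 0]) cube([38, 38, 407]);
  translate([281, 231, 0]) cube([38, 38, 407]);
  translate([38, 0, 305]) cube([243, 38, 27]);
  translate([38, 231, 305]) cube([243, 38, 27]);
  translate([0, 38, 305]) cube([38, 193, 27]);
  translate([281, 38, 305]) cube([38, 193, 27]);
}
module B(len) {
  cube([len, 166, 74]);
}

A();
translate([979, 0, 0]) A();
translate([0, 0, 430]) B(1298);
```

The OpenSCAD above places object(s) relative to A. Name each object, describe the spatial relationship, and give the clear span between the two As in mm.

A is a stool. B is a beam. A beam spans the tops of two stools. The clear span between the two stools is 660 mm.

Second stool starts at x = 979; first ends at x = 319; clear span = 979 − 319 = 660 mm.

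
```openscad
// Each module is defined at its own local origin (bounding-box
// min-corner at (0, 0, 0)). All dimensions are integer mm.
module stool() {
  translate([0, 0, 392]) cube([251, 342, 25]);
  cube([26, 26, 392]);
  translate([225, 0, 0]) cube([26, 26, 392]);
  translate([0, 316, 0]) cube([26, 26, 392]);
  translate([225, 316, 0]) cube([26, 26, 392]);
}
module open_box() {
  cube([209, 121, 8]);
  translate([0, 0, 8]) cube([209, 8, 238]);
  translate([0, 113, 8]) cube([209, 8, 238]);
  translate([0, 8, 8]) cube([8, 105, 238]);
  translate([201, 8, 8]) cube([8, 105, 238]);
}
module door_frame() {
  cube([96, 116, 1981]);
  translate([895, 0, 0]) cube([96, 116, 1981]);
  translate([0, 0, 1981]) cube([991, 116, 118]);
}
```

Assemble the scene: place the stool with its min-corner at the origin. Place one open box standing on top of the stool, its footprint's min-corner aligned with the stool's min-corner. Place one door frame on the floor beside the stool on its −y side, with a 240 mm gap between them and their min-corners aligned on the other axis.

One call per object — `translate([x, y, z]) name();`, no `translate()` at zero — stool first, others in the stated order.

stool();
translate([0, 0, 417]) open_box();
translate([0, -356, 0]) door_frame();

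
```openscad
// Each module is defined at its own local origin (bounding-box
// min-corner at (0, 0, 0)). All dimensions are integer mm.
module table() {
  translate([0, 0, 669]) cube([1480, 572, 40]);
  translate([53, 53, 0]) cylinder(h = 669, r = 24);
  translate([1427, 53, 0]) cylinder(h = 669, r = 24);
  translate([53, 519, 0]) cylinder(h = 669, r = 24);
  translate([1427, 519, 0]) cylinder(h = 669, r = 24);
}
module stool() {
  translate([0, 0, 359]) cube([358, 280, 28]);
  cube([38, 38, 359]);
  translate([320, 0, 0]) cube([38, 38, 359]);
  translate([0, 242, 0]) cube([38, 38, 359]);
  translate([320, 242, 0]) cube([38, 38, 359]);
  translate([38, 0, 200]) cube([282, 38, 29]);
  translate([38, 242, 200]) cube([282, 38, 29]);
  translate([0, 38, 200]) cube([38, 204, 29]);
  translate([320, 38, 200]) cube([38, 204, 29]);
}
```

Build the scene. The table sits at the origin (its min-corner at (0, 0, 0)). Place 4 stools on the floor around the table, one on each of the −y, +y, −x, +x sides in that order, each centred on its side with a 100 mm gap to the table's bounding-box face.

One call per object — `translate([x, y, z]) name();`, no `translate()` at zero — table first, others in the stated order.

table();
translate([561, -380, 0]) stool();
translate([561, 672, 0]) stool();
translate([-458, 146, 0]) stool();
translate([1580, 146, 0]) stool();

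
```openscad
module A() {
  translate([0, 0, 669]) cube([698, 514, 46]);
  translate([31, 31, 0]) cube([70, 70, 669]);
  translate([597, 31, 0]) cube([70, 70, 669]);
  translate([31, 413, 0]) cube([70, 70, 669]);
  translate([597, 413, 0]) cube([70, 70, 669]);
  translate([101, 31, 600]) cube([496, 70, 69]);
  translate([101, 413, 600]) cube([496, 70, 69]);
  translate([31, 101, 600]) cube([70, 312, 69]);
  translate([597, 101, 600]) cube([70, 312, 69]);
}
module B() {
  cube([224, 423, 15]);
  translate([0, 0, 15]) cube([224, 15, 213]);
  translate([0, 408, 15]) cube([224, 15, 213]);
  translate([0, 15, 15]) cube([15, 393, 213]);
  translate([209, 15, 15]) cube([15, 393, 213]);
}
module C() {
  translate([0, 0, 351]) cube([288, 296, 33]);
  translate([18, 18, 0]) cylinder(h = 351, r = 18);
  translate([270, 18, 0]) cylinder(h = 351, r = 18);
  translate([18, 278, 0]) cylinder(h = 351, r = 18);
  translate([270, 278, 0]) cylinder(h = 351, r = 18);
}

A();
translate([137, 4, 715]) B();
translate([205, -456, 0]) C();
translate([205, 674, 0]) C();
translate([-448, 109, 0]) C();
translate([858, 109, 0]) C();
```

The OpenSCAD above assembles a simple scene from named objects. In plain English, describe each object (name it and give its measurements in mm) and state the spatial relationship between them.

A is a rectangular dining table. The top is 698×514×46 mm with its upper surface at z = 715 mm. It stands on four 70×70 mm square legs, each inset 31 mm from the nearest pair of top edges, running from the floor to the underside of the top. Four apron rails, 70 mm thick and 69 mm tall, run between adjacent legs with their top edges flush with the underside of the top and their outer faces flush with the legs' outer faces.

B is an open storage box with external size 224×423×228 mm and wall thickness 15 mm (the base is also 15 mm thick). The base covers the whole footprint; the four walls stand on the base, with the y-facing walls full-width and the x-facing walls fitting between their inner faces.

C is a four-legged stool. The seat is 288×296 mm, 33 mm thick, top at z = 384 mm. It stands on four round legs, each 36 mm in diameter, from z = 0 to the seat underside, each leg's axis is inset half a diameter from the nearest pair of seat edges (so the leg's bounding box is flush with the corner).

The open box is on top of the table. Four stools sit around the table at the −y, +y, −x, +x sides.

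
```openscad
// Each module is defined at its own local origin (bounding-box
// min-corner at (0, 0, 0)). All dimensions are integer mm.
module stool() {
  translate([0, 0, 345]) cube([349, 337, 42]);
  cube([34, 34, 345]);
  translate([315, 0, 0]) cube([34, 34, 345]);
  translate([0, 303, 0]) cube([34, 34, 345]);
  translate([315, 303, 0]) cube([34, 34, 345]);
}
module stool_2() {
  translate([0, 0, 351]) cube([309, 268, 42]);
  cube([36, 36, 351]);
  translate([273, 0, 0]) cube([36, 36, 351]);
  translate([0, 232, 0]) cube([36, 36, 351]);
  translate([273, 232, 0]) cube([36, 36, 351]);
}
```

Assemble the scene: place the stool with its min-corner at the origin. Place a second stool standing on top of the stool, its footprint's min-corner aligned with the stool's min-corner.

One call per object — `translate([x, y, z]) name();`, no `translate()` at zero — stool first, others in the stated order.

stool();
translate([0, 0, 387]) stool_2();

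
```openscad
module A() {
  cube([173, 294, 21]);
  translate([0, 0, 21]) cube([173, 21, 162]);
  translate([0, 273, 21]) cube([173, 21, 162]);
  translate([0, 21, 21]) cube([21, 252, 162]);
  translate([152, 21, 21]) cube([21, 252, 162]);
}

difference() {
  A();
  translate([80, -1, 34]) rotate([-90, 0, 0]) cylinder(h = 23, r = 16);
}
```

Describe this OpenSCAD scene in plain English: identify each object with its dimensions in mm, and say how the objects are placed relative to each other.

A is an open storage box with external size 173×294×183 mm and wall thickness 21 mm (the base is also 21 mm thick). The base covers the whole footprint; the four walls stand on the base, with the y-facing walls full-width and the x-facing walls fitting between their inner faces.

The open box has a circular hole of radius 16 mm through its front wall, centred at (x = 80, z = 34).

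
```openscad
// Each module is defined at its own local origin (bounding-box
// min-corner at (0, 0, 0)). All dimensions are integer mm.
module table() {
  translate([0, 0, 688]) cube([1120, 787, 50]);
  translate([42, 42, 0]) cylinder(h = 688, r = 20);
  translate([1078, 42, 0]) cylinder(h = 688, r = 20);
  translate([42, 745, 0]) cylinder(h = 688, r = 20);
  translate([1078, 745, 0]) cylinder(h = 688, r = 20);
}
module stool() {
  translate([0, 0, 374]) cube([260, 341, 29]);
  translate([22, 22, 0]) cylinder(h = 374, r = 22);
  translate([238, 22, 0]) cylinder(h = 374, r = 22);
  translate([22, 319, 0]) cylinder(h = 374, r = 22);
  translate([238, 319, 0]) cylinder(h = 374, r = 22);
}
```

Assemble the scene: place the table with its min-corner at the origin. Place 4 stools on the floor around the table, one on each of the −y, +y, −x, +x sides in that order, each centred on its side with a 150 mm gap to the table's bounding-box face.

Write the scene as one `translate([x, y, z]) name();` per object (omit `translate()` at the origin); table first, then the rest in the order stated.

table();
translate([430, -491, 0]) stool();
translate([430, 937, 0]) stool();
translate([-410, 223, 0]) stool();
translate([1270, 223, 0]) stool();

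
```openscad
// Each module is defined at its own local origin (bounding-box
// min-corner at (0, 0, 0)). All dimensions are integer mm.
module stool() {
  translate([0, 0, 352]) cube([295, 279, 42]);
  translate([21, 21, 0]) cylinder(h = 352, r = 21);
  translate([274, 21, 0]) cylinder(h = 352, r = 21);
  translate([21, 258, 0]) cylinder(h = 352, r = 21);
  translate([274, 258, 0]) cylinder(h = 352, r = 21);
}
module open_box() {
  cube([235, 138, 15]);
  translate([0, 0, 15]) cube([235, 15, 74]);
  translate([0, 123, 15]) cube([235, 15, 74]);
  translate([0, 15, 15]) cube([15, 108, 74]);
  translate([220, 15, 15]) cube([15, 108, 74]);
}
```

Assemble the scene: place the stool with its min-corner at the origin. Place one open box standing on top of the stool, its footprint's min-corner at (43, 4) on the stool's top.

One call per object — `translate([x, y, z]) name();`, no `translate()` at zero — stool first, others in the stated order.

stool();
translate([43, 4, 394]) open_box();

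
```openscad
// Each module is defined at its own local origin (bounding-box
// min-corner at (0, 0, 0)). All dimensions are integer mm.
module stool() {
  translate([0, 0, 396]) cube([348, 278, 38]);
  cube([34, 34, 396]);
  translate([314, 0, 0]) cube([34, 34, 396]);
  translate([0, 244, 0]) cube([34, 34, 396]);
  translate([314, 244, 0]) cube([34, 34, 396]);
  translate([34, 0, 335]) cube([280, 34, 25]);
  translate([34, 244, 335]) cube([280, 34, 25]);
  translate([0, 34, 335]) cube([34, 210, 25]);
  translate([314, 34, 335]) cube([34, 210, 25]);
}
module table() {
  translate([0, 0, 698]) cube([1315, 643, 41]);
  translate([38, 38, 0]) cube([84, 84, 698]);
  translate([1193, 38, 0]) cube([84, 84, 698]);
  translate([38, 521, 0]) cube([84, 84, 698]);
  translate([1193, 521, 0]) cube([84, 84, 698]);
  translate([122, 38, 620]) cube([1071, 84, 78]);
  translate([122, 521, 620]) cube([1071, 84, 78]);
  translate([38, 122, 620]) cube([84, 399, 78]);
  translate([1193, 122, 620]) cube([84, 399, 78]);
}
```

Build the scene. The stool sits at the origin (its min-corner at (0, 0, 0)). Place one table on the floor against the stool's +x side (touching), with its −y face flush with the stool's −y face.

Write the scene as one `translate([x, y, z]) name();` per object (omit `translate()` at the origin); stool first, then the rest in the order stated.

stool();
translate([348, 0, 0]) table();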